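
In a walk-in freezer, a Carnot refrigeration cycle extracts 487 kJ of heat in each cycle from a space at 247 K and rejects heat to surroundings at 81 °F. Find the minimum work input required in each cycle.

W_in ≈ 105 kJ

T_H = 81 °F → (81 − 32) × 5/9 = 27.22 °C = 300.37 K.
For a reversible refrigerator, COP_R = T_C/(T_H − T_C) = 247.00/53.37 = 4.6279.
W = Q_C/COP_R = 487/4.6279 = 105 kJ.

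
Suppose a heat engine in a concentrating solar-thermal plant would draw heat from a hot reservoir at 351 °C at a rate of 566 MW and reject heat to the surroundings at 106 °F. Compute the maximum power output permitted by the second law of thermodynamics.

Ẇ_max ≈ 281 MW

T_H = 351 °C → 351 + 273.15 = 624.15 K.
T_C = 106 °F → (106 − 32) × 5/9 = 41.11 °C = 314.26 K.
By the Carnot theorem, η_max = 1 − T_C/T_H = 1 − 314.26/624.15 = 0.4965.
W_max = η_max · Q_H = 0.4965 × 566 = 281 MW.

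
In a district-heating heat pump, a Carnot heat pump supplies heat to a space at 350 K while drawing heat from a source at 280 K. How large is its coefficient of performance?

COP_HP ≈ 5.00

The Carnot heat-pump COP is COP_HP = T_H/(T_H − T_C) = 350.00/(350.00 − 280.00) = 5.00.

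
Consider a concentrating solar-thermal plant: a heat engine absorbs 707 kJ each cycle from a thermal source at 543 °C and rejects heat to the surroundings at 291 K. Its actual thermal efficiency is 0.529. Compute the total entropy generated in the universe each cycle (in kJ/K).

ΔS_univ ≈ 0.278 kJ/K

T_H = 543 °C → 543 + 273.15 = 816.15 K.
W = η·Q_H = 0.529 × 707 = 374.0 kJ, so Q_C = Q_H − W = 333.0 kJ.
Reservoir entropy changes: ΔS_H = −Q_H/T_H = −707/816.15 = -0.8663 kJ/K and ΔS_C = +Q_C/T_C = 333.0/291.00 = 1.144 kJ/K.
ΔS_univ = −Q_H/T_H + Q_C/T_C = 0.278 kJ/K (> 0, since η = 0.529 < η_Carnot = 0.643).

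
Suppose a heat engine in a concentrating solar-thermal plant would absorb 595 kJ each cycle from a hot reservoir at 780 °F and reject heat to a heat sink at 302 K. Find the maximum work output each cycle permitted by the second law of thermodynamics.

T_H = 780 °F → (780 − 32) × 5/9 = 415.56 °C = 688.71 K.
By the Carnot theorem, η_max = 1 − T_C/T_H = 1 − 302.00/688.71 = 0.5615.
W_max = η_max · Q_H = 0.5615 × 595 = 334 kJ.

W_max ≈ 334 kJ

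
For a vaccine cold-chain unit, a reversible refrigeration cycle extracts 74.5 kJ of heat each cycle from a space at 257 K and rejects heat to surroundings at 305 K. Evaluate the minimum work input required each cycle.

W_in ≈ 13.9 kJ

Carnot COP: COP_R = T_C/(T_H − T_C) = 257.00/48.00 = 5.3542.
W = Q_C/COP_R = 74.5/5.3542 = 13.9 kJ.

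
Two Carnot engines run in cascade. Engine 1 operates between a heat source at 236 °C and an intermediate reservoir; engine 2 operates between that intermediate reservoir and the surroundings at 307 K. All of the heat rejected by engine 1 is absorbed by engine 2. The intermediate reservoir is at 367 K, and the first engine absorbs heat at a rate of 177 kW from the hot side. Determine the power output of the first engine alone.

Ẇ₁ ≈ 49.42 kW

T_H = 236 °C → 236 + 273.15 = 509.15 K.
First-stage efficiency η₁ = 1 − T_m/T_H = 1 − 367.00/509.15 = 0.2792.
W₁ = η₁·Q_H = 0.2792 × 177 = 49.42 kW.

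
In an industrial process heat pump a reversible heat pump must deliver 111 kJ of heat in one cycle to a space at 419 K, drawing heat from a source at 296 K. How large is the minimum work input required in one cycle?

W_in ≈ 32.6 kJ

Reversible heating COP: COP_HP = T_H/(T_H − T_C) = 419.00/123.00 = 3.4065.
W = Q_H/COP_HP = 111/3.4065 = 32.6 kJ.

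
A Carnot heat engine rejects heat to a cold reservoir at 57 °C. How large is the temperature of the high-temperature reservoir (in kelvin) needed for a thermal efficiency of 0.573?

T_C = 57 °C → 57 + 273.15 = 330.15 K.
From η = 1 − T_C/T_H, solving for T_H gives T_H = T_C/(1 − η) = 330.15/(1 − 0.573) = 773 K.

T_H ≈ 773 K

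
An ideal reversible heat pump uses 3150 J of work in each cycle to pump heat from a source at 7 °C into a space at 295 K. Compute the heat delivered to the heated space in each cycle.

Q_H ≈ 62600 J

T_C = 7 °C → 7 + 273.15 = 280.15 K.
For a reversible heat pump, COP_HP = T_H/(T_H − T_C) = 295.00/14.85 = 19.8653.
Q_H = COP_HP · W = 19.8653 × 3150 = 62600 J.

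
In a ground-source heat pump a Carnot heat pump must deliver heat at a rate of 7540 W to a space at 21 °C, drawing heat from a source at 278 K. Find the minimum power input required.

T_H = 21 °C → 21 + 273.15 = 294.15 K.
COP_HP = T_H/(T_H − T_C) = 294.15/16.15 = 18.2136.
W = Q_H/COP_HP = 7540/18.2136 = 414 W.

Ẇ_in ≈ 414 W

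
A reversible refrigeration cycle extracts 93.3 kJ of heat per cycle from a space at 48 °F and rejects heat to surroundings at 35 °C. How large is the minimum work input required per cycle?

W_in ≈ 8.638 kJ

T_H = 35 °C → 35 + 273.15 = 308.15 K.
T_C = 48 °F → (48 − 32) × 5/9 = 8.89 °C = 282.04 K.
For a reversible refrigerator, COP_R = T_C/(T_H − T_C) = 282.04/26.11 = 10.8015.
W = Q_C/COP_R = 93.3/10.8015 = 8.638 kJ.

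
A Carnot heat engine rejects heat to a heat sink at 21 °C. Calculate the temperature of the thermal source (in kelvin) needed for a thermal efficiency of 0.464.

T_C = 21 °C → 21 + 273.15 = 294.15 K.
From η = 1 − T_C/T_H, solving for T_H gives T_H = T_C/(1 − η) = 294.15/(1 − 0.464) = 549 K.

T_H ≈ 549 K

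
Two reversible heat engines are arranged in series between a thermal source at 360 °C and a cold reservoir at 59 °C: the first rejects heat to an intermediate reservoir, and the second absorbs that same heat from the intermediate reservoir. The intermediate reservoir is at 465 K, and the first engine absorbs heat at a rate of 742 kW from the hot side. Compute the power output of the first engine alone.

T_H = 360 °C → 360 + 273.15 = 633.15 K.
T_C = 59 °C → 59 + 273.15 = 332.15 K.
First-stage efficiency η₁ = 1 − T_m/T_H = 1 − 465.00/633.15 = 0.2656.
W₁ = η₁·Q_H = 0.2656 × 742 = 197.1 kW.

Ẇ₁ ≈ 197.1 kW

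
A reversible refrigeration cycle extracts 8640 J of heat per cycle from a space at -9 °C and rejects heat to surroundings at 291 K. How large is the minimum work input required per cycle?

W_in ≈ 878.2 J

T_C = -9 °C → -9 + 273.15 = 264.15 K.
For a reversible refrigerator, COP_R = T_C/(T_H − T_C) = 264.15/26.85 = 9.8380.
W = Q_C/COP_R = 8640/9.8380 = 878.2 J.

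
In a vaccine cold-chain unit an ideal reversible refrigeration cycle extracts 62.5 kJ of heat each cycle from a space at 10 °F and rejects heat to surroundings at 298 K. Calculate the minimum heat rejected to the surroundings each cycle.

T_C = 10 °F → (10 − 32) × 5/9 = -12.22 °C = 260.93 K.
For a reversible cycle Q_H/Q_C = T_H/T_C, so Q_H = Q_C·T_H/T_C = 62.5 × 298.00/260.93 = 71.4 kJ.

Q_H ≈ 71.4 kJ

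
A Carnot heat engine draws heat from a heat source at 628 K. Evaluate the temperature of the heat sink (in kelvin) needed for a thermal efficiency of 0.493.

From η = 1 − T_C/T_H, T_C = T_H·(1 − η) = 628.00 × (1 − 0.493) = 318 K.

T_C ≈ 318 K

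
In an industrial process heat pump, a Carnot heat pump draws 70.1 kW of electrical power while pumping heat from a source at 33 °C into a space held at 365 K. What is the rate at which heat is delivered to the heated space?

Q̇_H ≈ 435 kW

T_C = 33 °C → 33 + 273.15 = 306.15 K.
COP_HP = T_H/(T_H − T_C) = 365.00/58.85 = 6.2022.
Q_H = COP_HP · W = 6.2022 × 70.1 = 435 kW.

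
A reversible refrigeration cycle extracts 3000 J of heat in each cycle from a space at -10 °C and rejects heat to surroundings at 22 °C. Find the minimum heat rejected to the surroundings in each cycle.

Q_H ≈ 3360 J

T_H = 22 °C → 22 + 273.15 = 295.15 K.
T_C = -10 °C → -10 + 273.15 = 263.15 K.
For a reversible cycle Q_H/Q_C = T_H/T_C, so Q_H = Q_C·T_H/T_C = 3000 × 295.15/263.15 = 3360 J.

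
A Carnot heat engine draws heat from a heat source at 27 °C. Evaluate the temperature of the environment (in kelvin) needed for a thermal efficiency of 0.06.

T_H = 27 °C → 27 + 273.15 = 300.15 K.
From η = 1 − T_C/T_H, T_C = T_H·(1 − η) = 300.15 × (1 − 0.06) = 282.1 K.

T_C ≈ 282.1 K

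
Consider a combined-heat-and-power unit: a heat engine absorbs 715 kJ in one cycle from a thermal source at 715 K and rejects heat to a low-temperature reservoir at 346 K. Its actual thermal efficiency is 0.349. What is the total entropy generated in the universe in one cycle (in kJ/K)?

ΔS_univ ≈ 0.345 kJ/K

W = η·Q_H = 0.349 × 715 = 249.5 kJ, so Q_C = Q_H − W = 465.5 kJ.
Entropy balance on the reservoirs: −Q_H/T_H = -1.000 kJ/K, +Q_C/T_C = 1.345 kJ/K.
ΔS_univ = −Q_H/T_H + Q_C/T_C = 0.345 kJ/K (> 0, since η = 0.349 < η_Carnot = 0.516).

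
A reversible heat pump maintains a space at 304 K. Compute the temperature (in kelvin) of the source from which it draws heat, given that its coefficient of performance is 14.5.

T_C ≈ 283.0 K

COP_HP = T_H/(T_H − T_C) ⇒ T_C = T_H·(COP_HP − 1)/COP_HP = 304.00 × (14.5 − 1)/14.5 = 283.0 K.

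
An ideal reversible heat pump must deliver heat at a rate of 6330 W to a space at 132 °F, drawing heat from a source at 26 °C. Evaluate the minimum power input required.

Ẇ_in ≈ 569 W

T_H = 132 °F → (132 − 32) × 5/9 = 55.56 °C = 328.71 K.
T_C = 26 °C → 26 + 273.15 = 299.15 K.
Reversible heating COP: COP_HP = T_H/(T_H − T_C) = 328.71/29.56 = 11.1216.
W = Q_H/COP_HP = 6330/11.1216 = 569 W.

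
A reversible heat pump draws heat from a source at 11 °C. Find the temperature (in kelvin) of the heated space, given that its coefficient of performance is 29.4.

T_C = 11 °C → 11 + 273.15 = 284.15 K.
COP_HP = T_H/(T_H − T_C) ⇒ T_H = T_C·COP_HP/(COP_HP − 1) = 284.15 × 29.4/(29.4 − 1) = 294.2 K.

T_H ≈ 294.2 K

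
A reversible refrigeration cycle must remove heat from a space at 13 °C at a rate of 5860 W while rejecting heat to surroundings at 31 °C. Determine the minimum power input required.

Ẇ_in ≈ 369 W

T_H = 31 °C → 31 + 273.15 = 304.15 K.
T_C = 13 °C → 13 + 273.15 = 286.15 K.
The reversible coefficient of performance is COP_R = T_C/(T_H − T_C) = 286.15/18.00 = 15.8972.
W = Q_C/COP_R = 5860/15.8972 = 369 W.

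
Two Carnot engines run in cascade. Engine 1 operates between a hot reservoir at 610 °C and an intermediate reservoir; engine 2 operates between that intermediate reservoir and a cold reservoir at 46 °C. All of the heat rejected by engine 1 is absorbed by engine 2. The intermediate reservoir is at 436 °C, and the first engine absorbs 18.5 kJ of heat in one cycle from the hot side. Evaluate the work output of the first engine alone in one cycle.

T_H = 610 °C → 610 + 273.15 = 883.15 K.
T_C = 46 °C → 46 + 273.15 = 319.15 K.
T_m = 436 °C → 436 + 273.15 = 709.15 K.
First-stage efficiency η₁ = 1 − T_m/T_H = 1 − 709.15/883.15 = 0.1970.
W₁ = η₁·Q_H = 0.1970 × 18.5 = 3.645 kJ.

W₁ ≈ 3.645 kJ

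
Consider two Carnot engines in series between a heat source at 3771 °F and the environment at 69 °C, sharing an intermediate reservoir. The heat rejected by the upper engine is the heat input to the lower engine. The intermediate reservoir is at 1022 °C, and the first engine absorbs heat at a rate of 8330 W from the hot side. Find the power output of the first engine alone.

Ẇ₁ ≈ 3740 W

T_H = 3771 °F → (3771 − 32) × 5/9 = 2077.22 °C = 2350.37 K.
T_C = 69 °C → 69 + 273.15 = 342.15 K.
T_m = 1022 °C → 1022 + 273.15 = 1295.15 K.
First-stage efficiency η₁ = 1 − T_m/T_H = 1 − 1295.15/2350.37 = 0.4490.
W₁ = η₁·Q_H = 0.4490 × 8330 = 3740 W.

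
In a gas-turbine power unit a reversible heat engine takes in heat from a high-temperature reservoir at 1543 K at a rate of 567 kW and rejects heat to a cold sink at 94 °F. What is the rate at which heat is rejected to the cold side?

T_C = 94 °F → (94 − 32) × 5/9 = 34.44 °C = 307.59 K.
Since the cycle is reversible, η = 1 − T_C/T_H = 1 − 307.59/1543.00 = 0.8007.
For a reversible cycle Q_C/Q_H = T_C/T_H, so Q_C = 567 × 307.59/1543.00 = 113.0 kW.

Q̇_C ≈ 113.0 kW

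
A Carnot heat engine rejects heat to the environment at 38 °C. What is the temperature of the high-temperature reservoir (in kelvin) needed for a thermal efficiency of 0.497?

T_C = 38 °C → 38 + 273.15 = 311.15 K.
From η = 1 − T_C/T_H, solving for T_H gives T_H = T_C/(1 − η) = 311.15/(1 − 0.497) = 619 K.

T_H ≈ 619 K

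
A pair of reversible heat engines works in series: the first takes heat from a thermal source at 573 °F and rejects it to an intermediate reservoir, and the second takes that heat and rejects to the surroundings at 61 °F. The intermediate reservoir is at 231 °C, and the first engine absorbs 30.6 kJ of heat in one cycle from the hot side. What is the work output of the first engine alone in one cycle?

W₁ ≈ 3.71 kJ

T_H = 573 °F → (573 − 32) × 5/9 = 300.56 °C = 573.71 K.
T_C = 61 °F → (61 − 32) × 5/9 = 16.11 °C = 289.26 K.
T_m = 231 °C → 231 + 273.15 = 504.15 K.
First-stage efficiency η₁ = 1 − T_m/T_H = 1 − 504.15/573.71 = 0.1212.
W₁ = η₁·Q_H = 0.1212 × 30.6 = 3.71 kJ.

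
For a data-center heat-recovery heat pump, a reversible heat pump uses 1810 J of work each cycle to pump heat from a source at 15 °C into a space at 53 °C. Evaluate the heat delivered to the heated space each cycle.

T_H = 53 °C → 53 + 273.15 = 326.15 K.
T_C = 15 °C → 15 + 273.15 = 288.15 K.
For a reversible heat pump, COP_HP = T_H/(T_H − T_C) = 326.15/38.00 = 8.5829.
Q_H = COP_HP · W = 8.5829 × 1810 = 15500 J.

Q_H ≈ 15500 J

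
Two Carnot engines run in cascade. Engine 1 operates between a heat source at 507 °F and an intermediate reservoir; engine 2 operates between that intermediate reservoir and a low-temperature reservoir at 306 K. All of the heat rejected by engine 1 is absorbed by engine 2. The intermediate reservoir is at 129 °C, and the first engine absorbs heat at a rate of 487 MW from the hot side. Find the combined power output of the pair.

Ẇ_total ≈ 210 MW

T_H = 507 °F → (507 − 32) × 5/9 = 263.89 °C = 537.04 K.
Two reversible stages in series are equivalent to a single Carnot engine between T_H and T_C, so η_total = 1 − T_C/T_H = 1 − 306.00/537.04 = 0.4302.
W_total = η_total · Q_H = 0.4302 × 487 = 210 MW.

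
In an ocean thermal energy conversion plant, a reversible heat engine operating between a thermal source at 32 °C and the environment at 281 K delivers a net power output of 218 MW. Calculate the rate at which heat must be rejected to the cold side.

Q̇_C ≈ 2540 MW

T_H = 32 °C → 32 + 273.15 = 305.15 K.
For a reversible engine, η = 1 − T_C/T_H = 1 − 281.00/305.15 = 0.0791.
Since Q_C/Q_H = T_C/T_H and Q_H = W/η, Q_C = W·T_C/(T_H − T_C) = 218 × 281.00/24.15 = 2540 MW.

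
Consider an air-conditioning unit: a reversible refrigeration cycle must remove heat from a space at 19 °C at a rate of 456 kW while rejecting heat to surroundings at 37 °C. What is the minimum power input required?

Ẇ_in ≈ 28.1 kW

T_H = 37 °C → 37 + 273.15 = 310.15 K.
T_C = 19 °C → 19 + 273.15 = 292.15 K.
Carnot COP: COP_R = T_C/(T_H − T_C) = 292.15/18.00 = 16.2306.
W = Q_C/COP_R = 456/16.2306 = 28.1 kW.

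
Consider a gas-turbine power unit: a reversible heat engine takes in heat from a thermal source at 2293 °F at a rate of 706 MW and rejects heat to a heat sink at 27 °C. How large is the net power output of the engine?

Ẇ ≈ 567 MW

T_H = 2293 °F → (2293 − 32) × 5/9 = 1256.11 °C = 1529.26 K.
T_C = 27 °C → 27 + 273.15 = 300.15 K.
The Carnot efficiency is η = 1 − T_C/T_H = 1 − 300.15/1529.26 = 0.8037.
W = η·Q_H = 0.8037 × 706 = 567 MW.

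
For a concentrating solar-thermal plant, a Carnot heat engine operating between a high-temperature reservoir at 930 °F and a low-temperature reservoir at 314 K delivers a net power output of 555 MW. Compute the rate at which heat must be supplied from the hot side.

Q̇_H ≈ 935 MW

T_H = 930 °F → (930 − 32) × 5/9 = 498.89 °C = 772.04 K.
Carnot efficiency: η = 1 − T_C/T_H = 1 − 314.00/772.04 = 0.5933.
Q_H = W/η = 555/0.5933 = 935 MW.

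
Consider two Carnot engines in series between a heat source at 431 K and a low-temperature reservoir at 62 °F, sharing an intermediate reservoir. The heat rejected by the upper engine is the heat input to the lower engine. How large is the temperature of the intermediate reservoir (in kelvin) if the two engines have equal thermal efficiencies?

T_m ≈ 353.4 K

T_C = 62 °F → (62 − 32) × 5/9 = 16.67 °C = 289.82 K.
Equal efficiencies require 1 − T_m/T_H = 1 − T_C/T_m, i.e. T_m/T_H = T_C/T_m, so T_m = √(T_H·T_C) = √(431.00 × 289.82) = 353.4 K.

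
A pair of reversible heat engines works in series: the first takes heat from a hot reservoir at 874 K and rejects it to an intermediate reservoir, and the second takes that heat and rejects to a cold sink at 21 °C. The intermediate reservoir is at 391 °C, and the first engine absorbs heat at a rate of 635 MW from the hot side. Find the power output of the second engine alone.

T_C = 21 °C → 21 + 273.15 = 294.15 K.
T_m = 391 °C → 391 + 273.15 = 664.15 K.
Heat entering the second stage: Q_m = Q_H·(T_m/T_H) = 635 × 664.15/874.00 = 483 MW.
Second-stage efficiency η₂ = 1 − T_C/T_m = 1 − 294.15/664.15 = 0.5571, so W₂ = η₂·Q_m = 269 MW.

Ẇ₂ ≈ 269 MW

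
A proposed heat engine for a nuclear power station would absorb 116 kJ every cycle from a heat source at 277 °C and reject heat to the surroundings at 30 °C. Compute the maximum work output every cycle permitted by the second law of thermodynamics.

W_max ≈ 52.1 kJ

T_H = 277 °C → 277 + 273.15 = 550.15 K.
T_C = 30 °C → 30 + 273.15 = 303.15 K.
The upper bound on efficiency is η_max = 1 − T_C/T_H = 1 − 303.15/550.15 = 0.4490.
W_max = η_max · Q_H = 0.4490 × 116 = 52.1 kJ.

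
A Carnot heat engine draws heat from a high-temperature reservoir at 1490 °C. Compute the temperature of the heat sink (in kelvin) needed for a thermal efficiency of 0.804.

T_H = 1490 °C → 1490 + 273.15 = 1763.15 K.
From η = 1 − T_C/T_H, T_C = T_H·(1 − η) = 1763.15 × (1 − 0.804) = 345.6 K.

T_C ≈ 345.6 K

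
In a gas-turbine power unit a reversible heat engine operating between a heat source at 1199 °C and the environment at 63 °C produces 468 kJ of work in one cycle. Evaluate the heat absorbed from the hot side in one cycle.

Q_H ≈ 606 kJ

T_H = 1199 °C → 1199 + 273.15 = 1472.15 K.
T_C = 63 °C → 63 + 273.15 = 336.15 K.
Since the cycle is reversible, η = 1 − T_C/T_H = 1 − 336.15/1472.15 = 0.7717.
Q_H = W/η = 468/0.7717 = 606 kJ.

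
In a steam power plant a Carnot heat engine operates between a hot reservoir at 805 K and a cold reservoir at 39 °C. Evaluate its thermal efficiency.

η ≈ 0.612

T_C = 39 °C → 39 + 273.15 = 312.15 K.
Carnot efficiency: η = 1 − T_C/T_H = 1 − 312.15/805.00 = 0.612.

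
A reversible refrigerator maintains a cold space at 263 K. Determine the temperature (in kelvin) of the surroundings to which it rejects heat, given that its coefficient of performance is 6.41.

T_H ≈ 304 K

COP_R = T_C/(T_H − T_C) ⇒ T_H = T_C·(1 + 1/COP_R) = 263.00 × (1 + 1/6.41) = 304 K.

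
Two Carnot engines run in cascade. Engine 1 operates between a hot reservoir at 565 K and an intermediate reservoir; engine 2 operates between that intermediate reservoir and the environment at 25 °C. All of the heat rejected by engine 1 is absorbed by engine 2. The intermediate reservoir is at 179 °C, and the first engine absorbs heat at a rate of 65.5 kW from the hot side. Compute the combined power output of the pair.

Ẇ_total ≈ 30.9 kW

T_C = 25 °C → 25 + 273.15 = 298.15 K.
Two reversible stages in series are equivalent to a single Carnot engine between T_H and T_C, so η_total = 1 − T_C/T_H = 1 − 298.15/565.00 = 0.4723.
W_total = η_total · Q_H = 0.4723 × 65.5 = 30.9 kW.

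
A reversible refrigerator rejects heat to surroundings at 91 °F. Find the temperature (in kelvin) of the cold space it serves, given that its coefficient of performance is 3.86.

T_C ≈ 243 K

T_H = 91 °F → (91 − 32) × 5/9 = 32.78 °C = 305.93 K.
COP_R = T_C/(T_H − T_C) ⇒ T_C = T_H·COP_R/(1 + COP_R) = 305.93 × 3.86/(1 + 3.86) = 243 K.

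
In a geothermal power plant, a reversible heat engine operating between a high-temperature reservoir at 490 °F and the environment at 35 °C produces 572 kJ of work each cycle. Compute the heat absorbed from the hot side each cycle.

Q_H ≈ 1380 kJ

T_H = 490 °F → (490 − 32) × 5/9 = 254.44 °C = 527.59 K.
T_C = 35 °C → 35 + 273.15 = 308.15 K.
The Carnot efficiency is η = 1 − T_C/T_H = 1 − 308.15/527.59 = 0.4159.
Q_H = W/η = 572/0.4159 = 1380 kJ.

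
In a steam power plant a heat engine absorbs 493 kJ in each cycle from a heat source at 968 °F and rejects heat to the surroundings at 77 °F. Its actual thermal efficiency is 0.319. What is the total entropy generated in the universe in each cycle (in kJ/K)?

T_H = 968 °F → (968 − 32) × 5/9 = 520.00 °C = 793.15 K.
T_C = 77 °F → (77 − 32) × 5/9 = 25.00 °C = 298.15 K.
W = η·Q_H = 0.319 × 493 = 157.3 kJ, so Q_C = Q_H − W = 335.7 kJ.
Reservoir entropy changes: ΔS_H = −Q_H/T_H = −493/793.15 = -0.6216 kJ/K and ΔS_C = +Q_C/T_C = 335.7/298.15 = 1.126 kJ/K.
ΔS_univ = −Q_H/T_H + Q_C/T_C = 0.5045 kJ/K (> 0, since η = 0.319 < η_Carnot = 0.624).

ΔS_univ ≈ 0.5045 kJ/K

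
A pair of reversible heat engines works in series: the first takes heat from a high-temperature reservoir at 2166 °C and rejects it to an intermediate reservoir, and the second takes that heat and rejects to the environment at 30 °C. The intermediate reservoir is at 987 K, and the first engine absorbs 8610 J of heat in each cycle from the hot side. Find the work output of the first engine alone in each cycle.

T_H = 2166 °C → 2166 + 273.15 = 2439.15 K.
T_C = 30 °C → 30 + 273.15 = 303.15 K.
First-stage efficiency η₁ = 1 − T_m/T_H = 1 − 987.00/2439.15 = 0.5954.
W₁ = η₁·Q_H = 0.5954 × 8610 = 5130 J.

W₁ ≈ 5130 J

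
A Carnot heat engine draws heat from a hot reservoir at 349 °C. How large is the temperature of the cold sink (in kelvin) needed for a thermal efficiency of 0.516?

T_H = 349 °C → 349 + 273.15 = 622.15 K.
From η = 1 − T_C/T_H, T_C = T_H·(1 − η) = 622.15 × (1 − 0.516) = 301 K.

T_C ≈ 301 K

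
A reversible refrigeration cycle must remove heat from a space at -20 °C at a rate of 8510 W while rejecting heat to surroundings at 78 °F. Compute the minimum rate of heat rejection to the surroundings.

T_H = 78 °F → (78 − 32) × 5/9 = 25.56 °C = 298.71 K.
T_C = -20 °C → -20 + 273.15 = 253.15 K.
For a reversible cycle Q_H/Q_C = T_H/T_C, so Q_H = Q_C·T_H/T_C = 8510 × 298.71/253.15 = 10040 W.

Q̇_H ≈ 10040 W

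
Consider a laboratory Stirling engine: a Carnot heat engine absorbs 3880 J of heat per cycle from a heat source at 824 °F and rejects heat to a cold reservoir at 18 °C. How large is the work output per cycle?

W ≈ 2296 J

T_H = 824 °F → (824 − 32) × 5/9 = 440.00 °C = 713.15 K.
T_C = 18 °C → 18 + 273.15 = 291.15 K.
η_rev = 1 − T_C/T_H = 1 − 291.15/713.15 = 0.5917.
W = η·Q_H = 0.5917 × 3880 = 2296 J.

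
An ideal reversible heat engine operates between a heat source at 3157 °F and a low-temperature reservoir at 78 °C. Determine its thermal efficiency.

T_H = 3157 °F → (3157 − 32) × 5/9 = 1736.11 °C = 2009.26 K.
T_C = 78 °C → 78 + 273.15 = 351.15 K.
The Carnot efficiency is η = 1 − T_C/T_H = 1 − 351.15/2009.26 = 0.825.

η ≈ 0.825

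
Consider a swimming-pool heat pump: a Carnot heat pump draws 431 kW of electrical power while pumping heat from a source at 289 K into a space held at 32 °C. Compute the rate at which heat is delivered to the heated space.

T_H = 32 °C → 32 + 273.15 = 305.15 K.
The Carnot heat-pump COP is COP_HP = T_H/(T_H − T_C) = 305.15/16.15 = 18.8947.
Q_H = COP_HP · W = 18.8947 × 431 = 8144 kW.

Q̇_H ≈ 8144 kW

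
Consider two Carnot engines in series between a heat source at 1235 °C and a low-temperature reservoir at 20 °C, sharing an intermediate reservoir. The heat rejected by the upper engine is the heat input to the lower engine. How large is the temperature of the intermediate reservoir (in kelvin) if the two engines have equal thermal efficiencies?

T_m ≈ 665 K

T_H = 1235 °C → 1235 + 273.15 = 1508.15 K.
T_C = 20 °C → 20 + 273.15 = 293.15 K.
Equal efficiencies require 1 − T_m/T_H = 1 − T_C/T_m, i.e. T_m/T_H = T_C/T_m, so T_m = √(T_H·T_C) = √(1508.15 × 293.15) = 665 K.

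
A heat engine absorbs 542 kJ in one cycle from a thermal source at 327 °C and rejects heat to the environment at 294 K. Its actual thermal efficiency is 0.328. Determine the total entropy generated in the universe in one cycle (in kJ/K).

T_H = 327 °C → 327 + 273.15 = 600.15 K.
W = η·Q_H = 0.328 × 542 = 177.8 kJ, so Q_C = Q_H − W = 364.2 kJ.
Reservoir entropy changes: ΔS_H = −Q_H/T_H = −542/600.15 = -0.9031 kJ/K and ΔS_C = +Q_C/T_C = 364.2/294.00 = 1.239 kJ/K.
ΔS_univ = −Q_H/T_H + Q_C/T_C = 0.3357 kJ/K (> 0, since η = 0.328 < η_Carnot = 0.510).

ΔS_univ ≈ 0.3357 kJ/K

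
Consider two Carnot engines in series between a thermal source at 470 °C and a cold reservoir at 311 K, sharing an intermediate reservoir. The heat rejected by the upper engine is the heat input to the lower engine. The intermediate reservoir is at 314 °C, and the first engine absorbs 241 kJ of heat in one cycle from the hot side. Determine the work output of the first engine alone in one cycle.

W₁ ≈ 50.6 kJ

T_H = 470 °C → 470 + 273.15 = 743.15 K.
T_m = 314 °C → 314 + 273.15 = 587.15 K.
First-stage efficiency η₁ = 1 − T_m/T_H = 1 − 587.15/743.15 = 0.2099.
W₁ = η₁·Q_H = 0.2099 × 241 = 50.6 kJ.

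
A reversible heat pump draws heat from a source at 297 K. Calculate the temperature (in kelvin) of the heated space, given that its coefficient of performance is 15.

COP_HP = T_H/(T_H − T_C) ⇒ T_H = T_C·COP_HP/(COP_HP − 1) = 297.00 × 15/(15 − 1) = 318 K.

T_H ≈ 318 K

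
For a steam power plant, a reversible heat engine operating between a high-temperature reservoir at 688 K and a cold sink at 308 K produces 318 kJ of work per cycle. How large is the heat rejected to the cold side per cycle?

Since the cycle is reversible, η = 1 − T_C/T_H = 1 − 308.00/688.00 = 0.5523.
Since Q_C/Q_H = T_C/T_H and Q_H = W/η, Q_C = W·T_C/(T_H − T_C) = 318 × 308.00/380.00 = 257.7 kJ.

Q_C ≈ 257.7 kJ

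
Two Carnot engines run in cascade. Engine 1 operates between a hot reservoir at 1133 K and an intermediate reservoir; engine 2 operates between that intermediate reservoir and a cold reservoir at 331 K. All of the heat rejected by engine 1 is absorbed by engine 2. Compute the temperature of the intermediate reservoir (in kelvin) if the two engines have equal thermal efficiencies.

Equal efficiencies require 1 − T_m/T_H = 1 − T_C/T_m, i.e. T_m/T_H = T_C/T_m, so T_m = √(T_H·T_C) = √(1133.00 × 331.00) = 612.4 K.

T_m ≈ 612.4 K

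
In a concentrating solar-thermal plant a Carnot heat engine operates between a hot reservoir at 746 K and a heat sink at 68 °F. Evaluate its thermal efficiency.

T_C = 68 °F → (68 − 32) × 5/9 = 20.00 °C = 293.15 K.
Carnot efficiency: η = 1 − T_C/T_H = 1 − 293.15/746.00 = 0.607.

η ≈ 0.607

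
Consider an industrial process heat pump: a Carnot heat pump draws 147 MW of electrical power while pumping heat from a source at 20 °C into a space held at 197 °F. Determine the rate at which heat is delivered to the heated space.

Q̇_H ≈ 748.3 MW

T_H = 197 °F → (197 − 32) × 5/9 = 91.67 °C = 364.82 K.
T_C = 20 °C → 20 + 273.15 = 293.15 K.
Reversible heating COP: COP_HP = T_H/(T_H − T_C) = 364.82/71.67 = 5.0905.
Q_H = COP_HP · W = 5.0905 × 147 = 748.3 MW.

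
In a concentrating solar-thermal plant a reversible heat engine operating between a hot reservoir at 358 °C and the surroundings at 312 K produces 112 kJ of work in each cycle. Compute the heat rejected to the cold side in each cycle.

T_H = 358 °C → 358 + 273.15 = 631.15 K.
Since the cycle is reversible, η = 1 − T_C/T_H = 1 − 312.00/631.15 = 0.5057.
Since Q_C/Q_H = T_C/T_H and Q_H = W/η, Q_C = W·T_C/(T_H − T_C) = 112 × 312.00/319.15 = 109 kJ.

Q_C ≈ 109 kJ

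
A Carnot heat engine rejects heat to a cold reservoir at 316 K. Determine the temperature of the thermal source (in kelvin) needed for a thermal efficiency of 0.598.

T_H ≈ 786.1 K

From η = 1 − T_C/T_H, solving for T_H gives T_H = T_C/(1 − η) = 316.00/(1 − 0.598) = 786.1 K.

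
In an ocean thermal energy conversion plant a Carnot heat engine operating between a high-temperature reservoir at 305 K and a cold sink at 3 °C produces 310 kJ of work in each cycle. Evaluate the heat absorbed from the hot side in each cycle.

Q_H ≈ 3280 kJ

T_C = 3 °C → 3 + 273.15 = 276.15 K.
For a reversible engine, η = 1 − T_C/T_H = 1 − 276.15/305.00 = 0.0946.
Q_H = W/η = 310/0.0946 = 3280 kJ.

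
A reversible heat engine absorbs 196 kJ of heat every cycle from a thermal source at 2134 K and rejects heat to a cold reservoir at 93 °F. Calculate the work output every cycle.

W ≈ 168 kJ

T_C = 93 °F → (93 − 32) × 5/9 = 33.89 °C = 307.04 K.
Carnot efficiency: η = 1 − T_C/T_H = 1 − 307.04/2134.00 = 0.8561.
W = η·Q_H = 0.8561 × 196 = 168 kJ.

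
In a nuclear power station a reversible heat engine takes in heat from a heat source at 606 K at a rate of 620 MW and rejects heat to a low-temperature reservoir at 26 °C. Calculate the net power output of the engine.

T_C = 26 °C → 26 + 273.15 = 299.15 K.
η_rev = 1 − T_C/T_H = 1 − 299.15/606.00 = 0.5064.
W = η·Q_H = 0.5064 × 620 = 314 MW.

Ẇ ≈ 314 MW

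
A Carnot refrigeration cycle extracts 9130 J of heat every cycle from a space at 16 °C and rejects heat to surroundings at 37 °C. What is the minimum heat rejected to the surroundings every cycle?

Q_H ≈ 9790 J

T_H = 37 °C → 37 + 273.15 = 310.15 K.
T_C = 16 °C → 16 + 273.15 = 289.15 K.
For a reversible cycle Q_H/Q_C = T_H/T_C, so Q_H = Q_C·T_H/T_C = 9130 × 310.15/289.15 = 9790 J.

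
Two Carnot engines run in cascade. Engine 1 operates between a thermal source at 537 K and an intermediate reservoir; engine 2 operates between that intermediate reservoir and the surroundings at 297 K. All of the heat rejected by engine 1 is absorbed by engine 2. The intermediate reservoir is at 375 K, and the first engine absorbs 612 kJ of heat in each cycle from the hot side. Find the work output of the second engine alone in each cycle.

W₂ ≈ 88.9 kJ

Heat entering the second stage: Q_m = Q_H·(T_m/T_H) = 612 × 375.00/537.00 = 427 kJ.
Second-stage efficiency η₂ = 1 − T_C/T_m = 1 − 297.00/375.00 = 0.2080, so W₂ = η₂·Q_m = 88.9 kJ.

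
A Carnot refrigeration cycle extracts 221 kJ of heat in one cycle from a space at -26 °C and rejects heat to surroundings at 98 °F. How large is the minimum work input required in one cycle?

W_in ≈ 56.04 kJ

T_H = 98 °F → (98 − 32) × 5/9 = 36.67 °C = 309.82 K.
T_C = -26 °C → -26 + 273.15 = 247.15 K.
Carnot COP: COP_R = T_C/(T_H − T_C) = 247.15/62.67 = 3.9439.
W = Q_C/COP_R = 221/3.9439 = 56.04 kJ.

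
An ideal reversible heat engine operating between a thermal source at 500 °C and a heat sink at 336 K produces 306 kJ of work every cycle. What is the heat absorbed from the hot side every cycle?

T_H = 500 °C → 500 + 273.15 = 773.15 K.
Since the cycle is reversible, η = 1 − T_C/T_H = 1 − 336.00/773.15 = 0.5654.
Q_H = W/η = 306/0.5654 = 541 kJ.

Q_H ≈ 541 kJ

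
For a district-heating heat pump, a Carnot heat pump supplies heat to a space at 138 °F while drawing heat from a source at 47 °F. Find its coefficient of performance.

T_H = 138 °F → (138 − 32) × 5/9 = 58.89 °C = 332.04 K.
T_C = 47 °F → (47 − 32) × 5/9 = 8.33 °C = 281.48 K.
For a reversible heat pump, COP_HP = T_H/(T_H − T_C) = 332.04/(332.04 − 281.48) = 6.57.

COP_HP ≈ 6.57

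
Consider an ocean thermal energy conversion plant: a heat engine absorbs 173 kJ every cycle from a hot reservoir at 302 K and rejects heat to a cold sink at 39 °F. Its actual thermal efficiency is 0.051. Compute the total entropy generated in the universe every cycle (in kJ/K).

ΔS_univ ≈ 0.0198 kJ/K

T_C = 39 °F → (39 − 32) × 5/9 = 3.89 °C = 277.04 K.
W = η·Q_H = 0.051 × 173 = 8.823 kJ, so Q_C = Q_H − W = 164.2 kJ.
Entropy balance on the reservoirs: −Q_H/T_H = -0.5728 kJ/K, +Q_C/T_C = 0.5926 kJ/K.
ΔS_univ = −Q_H/T_H + Q_C/T_C = 0.0198 kJ/K (> 0, since η = 0.051 < η_Carnot = 0.083).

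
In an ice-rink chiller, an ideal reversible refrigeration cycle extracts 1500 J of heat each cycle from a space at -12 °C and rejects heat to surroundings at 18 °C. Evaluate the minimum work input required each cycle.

T_H = 18 °C → 18 + 273.15 = 291.15 K.
T_C = -12 °C → -12 + 273.15 = 261.15 K.
For a reversible refrigerator, COP_R = T_C/(T_H − T_C) = 261.15/30.00 = 8.7050.
W = Q_C/COP_R = 1500/8.7050 = 172 J.

W_in ≈ 172 J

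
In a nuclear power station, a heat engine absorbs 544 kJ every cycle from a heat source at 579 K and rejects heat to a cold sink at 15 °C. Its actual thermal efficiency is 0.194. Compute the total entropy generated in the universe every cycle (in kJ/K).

ΔS_univ ≈ 0.582 kJ/K

T_C = 15 °C → 15 + 273.15 = 288.15 K.
W = η·Q_H = 0.194 × 544 = 105.5 kJ, so Q_C = Q_H − W = 438.5 kJ.
Entropy balance on the reservoirs: −Q_H/T_H = -0.9396 kJ/K, +Q_C/T_C = 1.522 kJ/K.
ΔS_univ = −Q_H/T_H + Q_C/T_C = 0.582 kJ/K (> 0, since η = 0.194 < η_Carnot = 0.502).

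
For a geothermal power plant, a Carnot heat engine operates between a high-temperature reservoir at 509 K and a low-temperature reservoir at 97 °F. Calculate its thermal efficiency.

T_C = 97 °F → (97 − 32) × 5/9 = 36.11 °C = 309.26 K.
Since the cycle is reversible, η = 1 − T_C/T_H = 1 − 309.26/509.00 = 0.392.

η ≈ 0.392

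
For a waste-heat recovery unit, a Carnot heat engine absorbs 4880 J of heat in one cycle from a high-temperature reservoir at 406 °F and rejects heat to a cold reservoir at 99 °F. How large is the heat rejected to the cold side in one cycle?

Q_C ≈ 3150 J

T_H = 406 °F → (406 − 32) × 5/9 = 207.78 °C = 480.93 K.
T_C = 99 °F → (99 − 32) × 5/9 = 37.22 °C = 310.37 K.
Since the cycle is reversible, η = 1 − T_C/T_H = 1 − 310.37/480.93 = 0.3546.
For a reversible cycle Q_C/Q_H = T_C/T_H, so Q_C = 4880 × 310.37/480.93 = 3150 J.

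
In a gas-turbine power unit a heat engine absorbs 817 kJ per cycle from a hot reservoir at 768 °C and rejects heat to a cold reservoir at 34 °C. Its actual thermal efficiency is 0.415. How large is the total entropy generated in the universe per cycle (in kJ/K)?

T_H = 768 °C → 768 + 273.15 = 1041.15 K.
T_C = 34 °C → 34 + 273.15 = 307.15 K.
W = η·Q_H = 0.415 × 817 = 339.1 kJ, so Q_C = Q_H − W = 477.9 kJ.
Reservoir entropy changes: ΔS_H = −Q_H/T_H = −817/1041.15 = -0.7847 kJ/K and ΔS_C = +Q_C/T_C = 477.9/307.15 = 1.556 kJ/K.
ΔS_univ = −Q_H/T_H + Q_C/T_C = 0.771 kJ/K (> 0, since η = 0.415 < η_Carnot = 0.705).

ΔS_univ ≈ 0.771 kJ/K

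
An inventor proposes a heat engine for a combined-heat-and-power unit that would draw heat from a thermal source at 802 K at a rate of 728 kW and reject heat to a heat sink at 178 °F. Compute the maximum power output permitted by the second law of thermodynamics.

T_C = 178 °F → (178 − 32) × 5/9 = 81.11 °C = 354.26 K.
The upper bound on efficiency is η_max = 1 − T_C/T_H = 1 − 354.26/802.00 = 0.5583.
W_max = η_max · Q_H = 0.5583 × 728 = 406 kW.

Ẇ_max ≈ 406 kW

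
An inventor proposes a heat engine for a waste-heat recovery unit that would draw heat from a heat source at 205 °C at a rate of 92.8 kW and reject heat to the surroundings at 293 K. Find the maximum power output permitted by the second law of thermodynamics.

Ẇ_max ≈ 35.9 kW

T_H = 205 °C → 205 + 273.15 = 478.15 K.
The upper bound on efficiency is η_max = 1 − T_C/T_H = 1 − 293.00/478.15 = 0.3872.
W_max = η_max · Q_H = 0.3872 × 92.8 = 35.9 kW.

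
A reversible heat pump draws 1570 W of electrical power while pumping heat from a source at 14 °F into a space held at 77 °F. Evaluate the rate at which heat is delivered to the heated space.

T_H = 77 °F → (77 − 32) × 5/9 = 25.00 °C = 298.15 K.
T_C = 14 °F → (14 − 32) × 5/9 = -10.00 °C = 263.15 K.
For a reversible heat pump, COP_HP = T_H/(T_H − T_C) = 298.15/35.00 = 8.5186.
Q_H = COP_HP · W = 8.5186 × 1570 = 13400 W.

Q̇_H ≈ 13400 W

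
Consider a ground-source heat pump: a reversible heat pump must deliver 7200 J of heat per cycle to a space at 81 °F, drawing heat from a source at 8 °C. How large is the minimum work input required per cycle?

W_in ≈ 461 J

T_H = 81 °F → (81 − 32) × 5/9 = 27.22 °C = 300.37 K.
T_C = 8 °C → 8 + 273.15 = 281.15 K.
The Carnot heat-pump COP is COP_HP = T_H/(T_H − T_C) = 300.37/19.22 = 15.6263.
W = Q_H/COP_HP = 7200/15.6263 = 461 J.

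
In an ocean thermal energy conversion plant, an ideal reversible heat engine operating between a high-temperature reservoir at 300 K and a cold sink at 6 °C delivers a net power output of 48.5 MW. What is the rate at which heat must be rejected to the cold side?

Q̇_C ≈ 649 MW

T_C = 6 °C → 6 + 273.15 = 279.15 K.
Carnot efficiency: η = 1 − T_C/T_H = 1 − 279.15/300.00 = 0.0695.
Since Q_C/Q_H = T_C/T_H and Q_H = W/η, Q_C = W·T_C/(T_H − T_C) = 48.5 × 279.15/20.85 = 649 MW.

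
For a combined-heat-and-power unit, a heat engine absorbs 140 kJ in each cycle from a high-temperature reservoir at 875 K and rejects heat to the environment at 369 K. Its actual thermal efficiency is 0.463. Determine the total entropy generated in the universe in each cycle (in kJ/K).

W = η·Q_H = 0.463 × 140 = 64.82 kJ, so Q_C = Q_H − W = 75.18 kJ.
The hot reservoir loses entropy Q_H/T_H = 140/875.00 = 0.1600 kJ/K; the cold reservoir gains Q_C/T_C = 75.18/369.00 = 0.2037 kJ/K.
ΔS_univ = −Q_H/T_H + Q_C/T_C = 0.04374 kJ/K (> 0, since η = 0.463 < η_Carnot = 0.578).

ΔS_univ ≈ 0.04374 kJ/K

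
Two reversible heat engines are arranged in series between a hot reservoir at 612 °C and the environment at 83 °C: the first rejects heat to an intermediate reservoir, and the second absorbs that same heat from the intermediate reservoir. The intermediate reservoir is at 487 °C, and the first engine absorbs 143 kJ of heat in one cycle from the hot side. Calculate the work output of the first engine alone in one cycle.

W₁ ≈ 20.2 kJ

T_H = 612 °C → 612 + 273.15 = 885.15 K.
T_C = 83 °C → 83 + 273.15 = 356.15 K.
T_m = 487 °C → 487 + 273.15 = 760.15 K.
First-stage efficiency η₁ = 1 − T_m/T_H = 1 − 760.15/885.15 = 0.1412.
W₁ = η₁·Q_H = 0.1412 × 143 = 20.2 kJ.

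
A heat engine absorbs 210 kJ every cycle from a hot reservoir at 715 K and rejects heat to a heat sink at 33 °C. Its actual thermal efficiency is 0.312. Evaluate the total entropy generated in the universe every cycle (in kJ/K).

T_C = 33 °C → 33 + 273.15 = 306.15 K.
W = η·Q_H = 0.312 × 210 = 65.52 kJ, so Q_C = Q_H − W = 144.5 kJ.
The hot reservoir loses entropy Q_H/T_H = 210/715.00 = 0.2937 kJ/K; the cold reservoir gains Q_C/T_C = 144.5/306.15 = 0.4719 kJ/K.
ΔS_univ = −Q_H/T_H + Q_C/T_C = 0.178 kJ/K (> 0, since η = 0.312 < η_Carnot = 0.572).

ΔS_univ ≈ 0.178 kJ/K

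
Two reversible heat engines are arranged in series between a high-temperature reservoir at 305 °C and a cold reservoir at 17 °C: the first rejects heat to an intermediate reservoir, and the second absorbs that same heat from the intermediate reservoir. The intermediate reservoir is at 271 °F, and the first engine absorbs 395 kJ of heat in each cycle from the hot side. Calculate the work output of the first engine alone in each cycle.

T_H = 305 °C → 305 + 273.15 = 578.15 K.
T_C = 17 °C → 17 + 273.15 = 290.15 K.
T_m = 271 °F → (271 − 32) × 5/9 = 132.78 °C = 405.93 K.
First-stage efficiency η₁ = 1 − T_m/T_H = 1 − 405.93/578.15 = 0.2979.
W₁ = η₁·Q_H = 0.2979 × 395 = 118 kJ.

W₁ ≈ 118 kJ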